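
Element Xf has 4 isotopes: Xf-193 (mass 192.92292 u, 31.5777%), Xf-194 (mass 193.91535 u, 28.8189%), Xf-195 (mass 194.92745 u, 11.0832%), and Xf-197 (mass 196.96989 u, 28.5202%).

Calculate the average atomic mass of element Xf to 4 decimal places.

Ar = Σ fᵢ·mᵢ = 0.315777 × 192.92292 + 0.288189 × 193.91535 + 0.110832 × 194.92745 + 0.285202 × 196.96989
= 60.920621 + 55.884271 + 21.604199 + 56.176207 = 194.585298 u

194.5853 u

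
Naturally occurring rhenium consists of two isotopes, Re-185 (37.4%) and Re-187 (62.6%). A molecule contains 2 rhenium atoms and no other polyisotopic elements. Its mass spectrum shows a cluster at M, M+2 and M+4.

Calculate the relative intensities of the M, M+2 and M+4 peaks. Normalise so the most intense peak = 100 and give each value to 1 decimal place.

29.9 : 100.0 : 83.7

The 2 Re atoms are independent, so intensities follow the terms of (0.374 + 0.626)^2.
P(M) = 0.374^2 = 0.139876
P(M+2) = 2 × 0.374^1 × 0.626^1 = 0.468248
P(M+4) = 0.626^2 = 0.391876
The M+2 peak is largest (0.468248); scaling to 100 gives 29.9 : 100.0 : 83.7.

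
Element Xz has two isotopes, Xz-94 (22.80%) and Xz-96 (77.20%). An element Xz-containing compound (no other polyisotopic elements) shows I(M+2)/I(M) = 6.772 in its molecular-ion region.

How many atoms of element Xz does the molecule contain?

The M+2/M ratio from n Xz atoms is n · q/p = n · 0.7720/0.2280.
n = 6.772 × 0.2280/0.7720 = 2.00 ≈ 2

2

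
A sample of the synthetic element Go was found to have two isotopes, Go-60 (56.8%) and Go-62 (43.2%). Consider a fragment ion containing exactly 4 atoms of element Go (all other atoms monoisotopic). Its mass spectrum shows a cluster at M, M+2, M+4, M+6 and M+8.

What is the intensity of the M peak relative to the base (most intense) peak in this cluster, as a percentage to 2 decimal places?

Binomial terms of (0.568 + 0.432)^4: M 0.1041, M+2 0.3167, M+4 0.3613, M+6 0.1832, M+8 0.0348 → M+4 is the base peak.
P(M+4) = C(4,2) × 0.568^2 × 0.432^2 = 6 × 0.322624 × 0.186624 = 0.361256 (base)
P(M) = C(4,0) × 0.568^4 × 0.432^0 = 1 × 0.10408625 × 1.0000 = 0.104086
Relative intensity = 0.104086 / 0.361256 × 100 = 28.81

28.81%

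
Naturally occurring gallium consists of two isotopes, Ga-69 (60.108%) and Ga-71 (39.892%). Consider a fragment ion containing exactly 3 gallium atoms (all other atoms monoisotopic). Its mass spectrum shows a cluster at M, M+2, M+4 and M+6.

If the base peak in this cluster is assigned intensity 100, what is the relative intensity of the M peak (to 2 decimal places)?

50.23

Term probabilities: M 0.2172, M+2 0.4324, M+4 0.2870, M+6 0.0635. Base peak = M+2.
P(M+2) = C(3,1) × 0.60108^2 × 0.39892^1 = 3 × 0.36129717 × 0.39892 = 0.432386 (base)
P(M) = C(3,0) × 0.60108^3 × 0.39892^0 = 1 × 0.2171685 × 1.0000 = 0.217169
Relative intensity = 0.217169 / 0.432386 × 100 = 50.23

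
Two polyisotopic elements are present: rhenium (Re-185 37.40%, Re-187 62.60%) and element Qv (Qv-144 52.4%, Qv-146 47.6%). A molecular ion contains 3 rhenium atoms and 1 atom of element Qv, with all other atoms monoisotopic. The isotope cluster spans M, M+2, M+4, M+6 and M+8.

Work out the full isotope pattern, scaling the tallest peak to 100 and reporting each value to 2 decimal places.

Rhenium pattern (n=3): 0.05231362 : 0.26268713 : 0.43968487 : 0.24531438
Element Qv pattern (n=1): 0.5240 : 0.4760
Convolve the two distributions (both contribute in 2-u steps):
  M: 0.05231362×0.5240 = 0.027412
  M+2: 0.05231362×0.4760 + 0.26268713×0.5240 = 0.162549
  M+4: 0.26268713×0.4760 + 0.43968487×0.5240 = 0.355434
  M+6: 0.43968487×0.4760 + 0.24531438×0.5240 = 0.337835
  M+8: 0.24531438×0.4760 = 0.116770
Scale to base peak (0.355434) = 100: 7.71 : 45.73 : 100.00 : 95.05 : 32.85

7.71 : 45.73 : 100.00 : 95.05 : 32.85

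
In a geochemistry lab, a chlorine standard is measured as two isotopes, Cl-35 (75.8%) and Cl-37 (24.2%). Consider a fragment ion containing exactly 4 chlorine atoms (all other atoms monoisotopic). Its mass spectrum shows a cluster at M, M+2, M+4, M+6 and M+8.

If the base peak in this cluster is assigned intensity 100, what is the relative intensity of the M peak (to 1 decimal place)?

Term probabilities: M 0.3301, M+2 0.4216, M+4 0.2019, M+6 0.0430, M+8 0.0034. Base peak = M+2.
P(M+2) = C(4,1) × 0.758^3 × 0.242^1 = 4 × 0.43551951 × 0.2420 = 0.421583 (base)
P(M) = C(4,0) × 0.758^4 × 0.242^0 = 1 × 0.33012379 × 1.0000 = 0.330124
Relative intensity = 0.330124 / 0.421583 × 100 = 78.3

78.3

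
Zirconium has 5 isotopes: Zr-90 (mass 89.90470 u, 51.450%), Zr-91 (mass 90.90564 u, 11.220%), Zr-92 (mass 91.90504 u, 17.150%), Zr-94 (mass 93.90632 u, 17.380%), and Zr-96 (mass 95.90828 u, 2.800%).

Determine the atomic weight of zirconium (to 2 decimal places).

Weight each isotope mass by its fractional abundance: 0.51450 × 89.90470 + 0.11220 × 90.90564 + 0.17150 × 91.90504 + 0.17380 × 93.90632 + 0.02800 × 95.90828
= 46.255968 + 10.199613 + 15.761714 + 16.320918 + 2.685432 = 91.223645 u

91.22 u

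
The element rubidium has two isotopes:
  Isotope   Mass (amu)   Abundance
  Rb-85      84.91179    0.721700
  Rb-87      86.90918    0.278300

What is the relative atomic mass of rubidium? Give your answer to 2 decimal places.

85.47 amu

Weight each isotope mass by its fractional abundance: 0.721700 × 84.91179 + 0.278300 × 86.90918
= 61.280839 + 24.186825 = 85.467664 amu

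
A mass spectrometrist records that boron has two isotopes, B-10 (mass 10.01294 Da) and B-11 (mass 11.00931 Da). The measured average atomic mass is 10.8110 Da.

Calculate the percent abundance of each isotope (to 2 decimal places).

B-10: 19.90%, B-11: 80.10%

Let x be the fractional abundance of B-10; then B-11 has abundance 1 − x.
10.01294·x + 11.00931·(1 − x) = 10.8110
(10.01294 − 11.00931)·x = 10.8110 − 11.00931
x = -0.19831 / -0.99637 = 0.19903 → 19.90% B-10, 80.10% B-11.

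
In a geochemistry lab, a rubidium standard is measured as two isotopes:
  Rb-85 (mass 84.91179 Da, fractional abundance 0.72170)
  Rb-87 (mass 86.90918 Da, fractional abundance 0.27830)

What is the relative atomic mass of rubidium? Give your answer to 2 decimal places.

Weight each isotope mass by its fractional abundance: 0.72170 × 84.91179 + 0.27830 × 86.90918
= 61.280839 + 24.186825 = 85.467664 Da

85.47 Da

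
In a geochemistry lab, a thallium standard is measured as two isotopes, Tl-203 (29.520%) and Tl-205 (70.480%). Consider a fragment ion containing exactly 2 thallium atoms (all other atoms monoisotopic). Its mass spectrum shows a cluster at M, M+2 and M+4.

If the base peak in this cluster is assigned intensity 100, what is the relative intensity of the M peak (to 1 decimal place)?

Term probabilities: M 0.0871, M+2 0.4161, M+4 0.4967. Base peak = M+4.
P(M+4) = C(2,2) × 0.29520^0 × 0.70480^2 = 1 × 1.0000 × 0.49674304 = 0.496743 (base)
P(M) = C(2,0) × 0.29520^2 × 0.70480^0 = 1 × 0.08714304 × 1.0000 = 0.087143
Relative intensity = 0.087143 / 0.496743 × 100 = 17.5

17.5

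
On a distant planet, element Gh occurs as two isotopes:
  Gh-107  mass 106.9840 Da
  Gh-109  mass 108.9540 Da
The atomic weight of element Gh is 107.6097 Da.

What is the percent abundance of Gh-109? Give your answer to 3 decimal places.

Writing the weighted mean with unknown fraction x of Gh-107:
106.9840·x + 108.9540·(1 − x) = 107.6097
(106.9840 − 108.9540)·x = 107.6097 − 108.9540
x = -1.3443 / -1.9700 = 0.68239 → 68.239% Gh-107, 31.761% Gh-109.

31.761%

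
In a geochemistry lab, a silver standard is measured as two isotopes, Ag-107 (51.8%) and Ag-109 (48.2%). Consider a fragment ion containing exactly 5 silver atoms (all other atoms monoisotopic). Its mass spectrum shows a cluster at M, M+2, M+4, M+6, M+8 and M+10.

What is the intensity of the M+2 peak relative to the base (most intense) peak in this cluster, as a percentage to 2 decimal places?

Binomial terms of (0.518 + 0.482)^5: M 0.0373, M+2 0.1735, M+4 0.3229, M+6 0.3005, M+8 0.1398, M+10 0.0260 → M+4 is the base peak.
P(M+4) = C(5,2) × 0.518^3 × 0.482^2 = 10 × 0.13899183 × 0.232324 = 0.322911 (base)
P(M+2) = C(5,1) × 0.518^4 × 0.482^1 = 5 × 0.07199777 × 0.4820 = 0.173515
Relative intensity = 0.173515 / 0.322911 × 100 = 53.73

53.73%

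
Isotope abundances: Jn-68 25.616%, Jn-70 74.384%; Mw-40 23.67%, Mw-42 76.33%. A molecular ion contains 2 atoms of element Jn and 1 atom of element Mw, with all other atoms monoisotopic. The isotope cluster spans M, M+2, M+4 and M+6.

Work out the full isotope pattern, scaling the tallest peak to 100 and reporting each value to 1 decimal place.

3.7 : 33.2 : 99.9 : 100.0

Element Jn pattern (n=2): 0.06561795 : 0.38108411 : 0.55329795
Element Mw pattern (n=1): 0.2367 : 0.7633
Convolve the two distributions (both contribute in 2-u steps):
  M: 0.06561795×0.2367 = 0.015532
  M+2: 0.06561795×0.7633 + 0.38108411×0.2367 = 0.140289
  M+4: 0.38108411×0.7633 + 0.55329795×0.2367 = 0.421847
  M+6: 0.55329795×0.7633 = 0.422332
Scale to base peak (0.422332) = 100: 3.7 : 33.2 : 99.9 : 100.0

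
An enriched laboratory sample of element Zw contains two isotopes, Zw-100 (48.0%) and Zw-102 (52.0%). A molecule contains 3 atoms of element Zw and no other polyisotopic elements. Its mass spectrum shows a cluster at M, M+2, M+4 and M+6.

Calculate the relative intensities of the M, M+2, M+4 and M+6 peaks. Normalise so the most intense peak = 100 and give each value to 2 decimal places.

Each Zw atom is independently Zw-100 (p = 0.480) or Zw-102 (q = 0.520); the cluster is the binomial expansion (p + q)^3.
P(M) = 0.480^3 = 0.110592
P(M+2) = 3 × 0.480^2 × 0.520^1 = 0.359424
P(M+4) = 3 × 0.480^1 × 0.520^2 = 0.389376
P(M+6) = 0.520^3 = 0.140608
The M+4 peak is largest (0.389376); scaling to 100 gives 28.40 : 92.31 : 100.00 : 36.11.

28.40 : 92.31 : 100.00 : 36.11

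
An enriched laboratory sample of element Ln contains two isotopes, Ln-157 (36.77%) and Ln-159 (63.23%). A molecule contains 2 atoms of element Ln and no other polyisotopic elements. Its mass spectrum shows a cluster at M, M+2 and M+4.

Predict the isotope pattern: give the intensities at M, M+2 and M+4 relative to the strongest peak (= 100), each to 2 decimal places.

29.08 : 100.00 : 85.98

Each Ln atom is independently Ln-157 (p = 0.3677) or Ln-159 (q = 0.6323); the cluster is the binomial expansion (p + q)^2.
P(M) = 0.3677^2 = 0.135203
P(M+2) = 2 × 0.3677^1 × 0.6323^1 = 0.464993
P(M+4) = 0.6323^2 = 0.399803
The M+2 peak is largest (0.464993); scaling to 100 gives 29.08 : 100.00 : 85.98.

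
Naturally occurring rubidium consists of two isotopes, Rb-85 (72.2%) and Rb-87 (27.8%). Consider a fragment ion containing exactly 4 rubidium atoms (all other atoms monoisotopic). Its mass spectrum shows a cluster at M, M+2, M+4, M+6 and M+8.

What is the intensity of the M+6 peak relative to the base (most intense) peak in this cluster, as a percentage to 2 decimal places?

14.83%

Binomial terms of (0.722 + 0.278)^4: M 0.2717, M+2 0.4185, M+4 0.2417, M+6 0.0620, M+8 0.0060 → M+2 is the base peak.
P(M+2) = C(4,1) × 0.722^3 × 0.278^1 = 4 × 0.37636705 × 0.2780 = 0.418520 (base)
P(M+6) = C(4,3) × 0.722^1 × 0.278^3 = 4 × 0.7220 × 0.02148495 = 0.062049
Relative intensity = 0.062049 / 0.418520 × 100 = 14.83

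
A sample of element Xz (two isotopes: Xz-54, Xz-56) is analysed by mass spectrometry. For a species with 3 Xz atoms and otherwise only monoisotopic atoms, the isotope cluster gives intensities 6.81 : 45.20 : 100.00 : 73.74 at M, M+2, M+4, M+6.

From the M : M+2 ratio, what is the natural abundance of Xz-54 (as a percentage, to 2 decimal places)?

31.13%

Let p = fractional abundance of Xz-54. I(M+2)/I(M) = [C(3,1)·p^2·(1−p)] / p^3 = 3·(1−p)/p = 45.20/6.81 = 6.6373
(1−p)/p = 6.6373/3 = 2.2124  ⇒  p = 1/(1 + 2.2124) = 0.3113
Xz-54: 31.13%, Xz-56: 68.87%.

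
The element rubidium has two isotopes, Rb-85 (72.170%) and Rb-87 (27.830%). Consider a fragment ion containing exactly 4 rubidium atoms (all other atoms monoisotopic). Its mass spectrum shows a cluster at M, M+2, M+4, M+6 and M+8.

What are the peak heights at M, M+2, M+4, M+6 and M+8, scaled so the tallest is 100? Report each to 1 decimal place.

Expanding (0.72170 + 0.27830)^4:
P(M) = 0.72170^4 = 0.271286
P(M+2) = 4 × 0.72170^3 × 0.27830^1 = 0.418450
P(M+4) = 6 × 0.72170^2 × 0.27830^2 = 0.242042
P(M+6) = 4 × 0.72170^1 × 0.27830^3 = 0.062224
P(M+8) = 0.27830^4 = 0.005999
The M+2 peak is largest (0.418450); scaling to 100 gives 64.8 : 100.0 : 57.8 : 14.9 : 1.4.

64.8 : 100.0 : 57.8 : 14.9 : 1.4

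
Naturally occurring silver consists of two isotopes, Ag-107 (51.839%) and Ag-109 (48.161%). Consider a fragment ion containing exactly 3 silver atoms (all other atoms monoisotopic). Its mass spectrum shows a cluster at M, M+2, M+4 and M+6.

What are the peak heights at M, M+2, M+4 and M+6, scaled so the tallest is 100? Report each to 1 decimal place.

35.9 : 100.0 : 92.9 : 28.8

Expanding (0.51839 + 0.48161)^3:
P(M) = 0.51839^3 = 0.139306
P(M+2) = 3 × 0.51839^2 × 0.48161^1 = 0.388267
P(M+4) = 3 × 0.51839^1 × 0.48161^2 = 0.360719
P(M+6) = 0.48161^3 = 0.111709
The M+2 peak is largest (0.388267); scaling to 100 gives 35.9 : 100.0 : 92.9 : 28.8.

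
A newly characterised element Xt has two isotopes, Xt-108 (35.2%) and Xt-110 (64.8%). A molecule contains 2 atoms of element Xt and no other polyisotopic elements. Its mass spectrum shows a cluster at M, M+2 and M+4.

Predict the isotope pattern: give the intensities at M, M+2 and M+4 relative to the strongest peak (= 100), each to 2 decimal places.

Expanding (0.352 + 0.648)^2:
P(M) = 0.352^2 = 0.123904
P(M+2) = 2 × 0.352^1 × 0.648^1 = 0.456192
P(M+4) = 0.648^2 = 0.419904
The M+2 peak is largest (0.456192); scaling to 100 gives 27.16 : 100.00 : 92.05.

27.16 : 100.00 : 92.05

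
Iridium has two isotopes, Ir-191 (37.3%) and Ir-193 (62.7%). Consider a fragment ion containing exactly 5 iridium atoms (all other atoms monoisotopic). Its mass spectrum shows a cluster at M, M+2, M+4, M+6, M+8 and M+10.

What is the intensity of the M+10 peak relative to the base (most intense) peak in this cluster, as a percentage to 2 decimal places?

Binomial terms of (0.373 + 0.627)^5: M 0.0072, M+2 0.0607, M+4 0.2040, M+6 0.3429, M+8 0.2882, M+10 0.0969 → M+6 is the base peak.
P(M+6) = C(5,3) × 0.373^2 × 0.627^3 = 10 × 0.139129 × 0.24649188 = 0.342942 (base)
P(M+10) = C(5,5) × 0.373^0 × 0.627^5 = 1 × 1.0000 × 0.09690311 = 0.096903
Relative intensity = 0.096903 / 0.342942 × 100 = 28.26

28.26%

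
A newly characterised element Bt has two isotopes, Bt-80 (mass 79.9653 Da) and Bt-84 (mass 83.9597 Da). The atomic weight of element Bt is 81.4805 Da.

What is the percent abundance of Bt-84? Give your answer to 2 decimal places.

37.93%

Let x be the fractional abundance of Bt-80; then Bt-84 has abundance 1 − x.
79.9653·x + 83.9597·(1 − x) = 81.4805
(79.9653 − 83.9597)·x = 81.4805 − 83.9597
x = -2.4792 / -3.9944 = 0.62067 → 62.07% Bt-80, 37.93% Bt-84.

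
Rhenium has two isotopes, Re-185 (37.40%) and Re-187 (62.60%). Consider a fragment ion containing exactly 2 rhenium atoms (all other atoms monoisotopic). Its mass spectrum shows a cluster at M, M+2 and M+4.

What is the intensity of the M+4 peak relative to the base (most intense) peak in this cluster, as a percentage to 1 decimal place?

83.7%

Term probabilities: M 0.1399, M+2 0.4682, M+4 0.3919. Base peak = M+2.
P(M+2) = C(2,1) × 0.3740^1 × 0.6260^1 = 2 × 0.3740 × 0.6260 = 0.468248 (base)
P(M+4) = C(2,2) × 0.3740^0 × 0.6260^2 = 1 × 1.0000 × 0.391876 = 0.391876
Relative intensity = 0.391876 / 0.468248 × 100 = 83.7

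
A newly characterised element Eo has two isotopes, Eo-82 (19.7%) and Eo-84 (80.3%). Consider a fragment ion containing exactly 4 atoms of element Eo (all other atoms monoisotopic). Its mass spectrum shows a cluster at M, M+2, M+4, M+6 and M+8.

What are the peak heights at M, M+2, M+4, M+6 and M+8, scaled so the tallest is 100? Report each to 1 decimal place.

0.4 : 5.9 : 36.1 : 98.1 : 100.0

The 4 Eo atoms are independent, so intensities follow the terms of (0.197 + 0.803)^4.
P(M) = 0.197^4 = 0.001506
P(M+2) = 4 × 0.197^3 × 0.803^1 = 0.024557
P(M+4) = 6 × 0.197^2 × 0.803^2 = 0.150146
P(M+6) = 4 × 0.197^1 × 0.803^3 = 0.408012
P(M+8) = 0.803^4 = 0.415779
The M+8 peak is largest (0.415779); scaling to 100 gives 0.4 : 5.9 : 36.1 : 98.1 : 100.0.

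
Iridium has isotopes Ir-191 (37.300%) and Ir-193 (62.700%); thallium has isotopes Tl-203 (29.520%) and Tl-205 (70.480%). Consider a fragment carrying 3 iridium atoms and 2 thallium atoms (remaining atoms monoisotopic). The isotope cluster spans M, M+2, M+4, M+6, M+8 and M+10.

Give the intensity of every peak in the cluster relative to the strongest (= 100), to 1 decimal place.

1.4 : 13.3 : 51.7 : 100.0 : 96.0 : 36.6

Iridium pattern (n=3): 0.05189512 : 0.26170165 : 0.43991135 : 0.24649188
Thallium pattern (n=2): 0.08714304 : 0.41611392 : 0.49674304
Convolve the two distributions (both contribute in 2-u steps):
  M: 0.05189512×0.08714304 = 0.004522
  M+2: 0.05189512×0.41611392 + 0.26170165×0.08714304 = 0.044400
  M+4: 0.05189512×0.49674304 + 0.26170165×0.41611392 + 0.43991135×0.08714304 = 0.173011
  M+6: 0.26170165×0.49674304 + 0.43991135×0.41611392 + 0.24649188×0.08714304 = 0.334532
  M+8: 0.43991135×0.49674304 + 0.24649188×0.41611392 = 0.321092
  M+10: 0.24649188×0.49674304 = 0.122443
Scale to base peak (0.334532) = 100: 1.4 : 13.3 : 51.7 : 100.0 : 96.0 : 36.6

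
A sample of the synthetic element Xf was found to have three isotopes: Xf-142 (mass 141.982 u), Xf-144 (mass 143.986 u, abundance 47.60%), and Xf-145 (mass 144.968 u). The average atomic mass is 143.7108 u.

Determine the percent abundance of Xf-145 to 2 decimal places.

The remaining 52.40% is split between Xf-142 (fraction x) and Xf-145 (fraction 0.5240 − x).
Substituting: 141.982x + 144.968(0.5240 − x) = 75.173464
(141.982 − 144.968)x = -0.789768  ⇒  x = 0.26449, y = 0.25951
Xf-142: 26.45%, Xf-145: 25.95%.

25.95%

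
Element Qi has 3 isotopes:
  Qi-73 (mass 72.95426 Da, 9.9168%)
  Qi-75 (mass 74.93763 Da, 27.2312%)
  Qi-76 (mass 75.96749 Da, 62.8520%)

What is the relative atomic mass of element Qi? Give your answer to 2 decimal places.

75.39 Da

The abundance-weighted mean is 0.099168 × 72.95426 + 0.272312 × 74.93763 + 0.628520 × 75.96749
= 7.234728 + 20.406416 + 47.747087 = 75.388231 Da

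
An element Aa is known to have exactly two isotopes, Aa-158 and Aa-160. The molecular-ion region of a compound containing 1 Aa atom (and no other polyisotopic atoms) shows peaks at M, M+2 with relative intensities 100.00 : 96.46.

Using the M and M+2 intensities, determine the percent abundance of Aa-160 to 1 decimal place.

49.1%

Write p for the Aa-158 fraction. I(M+2)/I(M) = [C(1,1)·p^0·(1−p)] / p^1 = 1·(1−p)/p = 96.46/100.00 = 0.9646
(1−p)/p = 0.9646/1 = 0.9646  ⇒  p = 1/(1 + 0.9646) = 0.5090
Aa-158: 50.9%, Aa-160: 49.1%.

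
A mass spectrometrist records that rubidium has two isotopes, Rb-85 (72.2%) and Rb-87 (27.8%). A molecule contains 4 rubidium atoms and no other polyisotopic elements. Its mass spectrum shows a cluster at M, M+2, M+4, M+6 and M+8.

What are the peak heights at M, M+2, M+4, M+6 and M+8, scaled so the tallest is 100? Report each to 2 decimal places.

64.93 : 100.00 : 57.76 : 14.83 : 1.43

Each Rb atom is independently Rb-85 (p = 0.722) or Rb-87 (q = 0.278); the cluster is the binomial expansion (p + q)^4.
P(M) = 0.722^4 = 0.271737
P(M+2) = 4 × 0.722^3 × 0.278^1 = 0.418520
P(M+4) = 6 × 0.722^2 × 0.278^2 = 0.241721
P(M+6) = 4 × 0.722^1 × 0.278^3 = 0.062049
P(M+8) = 0.278^4 = 0.005973
The M+2 peak is largest (0.418520); scaling to 100 gives 64.93 : 100.00 : 57.76 : 14.83 : 1.43.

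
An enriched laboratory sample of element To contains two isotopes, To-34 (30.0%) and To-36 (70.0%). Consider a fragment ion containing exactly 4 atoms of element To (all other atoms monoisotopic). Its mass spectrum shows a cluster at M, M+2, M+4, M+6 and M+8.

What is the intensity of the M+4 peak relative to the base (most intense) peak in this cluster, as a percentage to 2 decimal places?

64.29%

Binomial terms of (0.300 + 0.700)^4: M 0.0081, M+2 0.0756, M+4 0.2646, M+6 0.4116, M+8 0.2401 → M+6 is the base peak.
P(M+6) = C(4,3) × 0.300^1 × 0.700^3 = 4 × 0.3000 × 0.3430 = 0.411600 (base)
P(M+4) = C(4,2) × 0.300^2 × 0.700^2 = 6 × 0.0900 × 0.4900 = 0.264600
Relative intensity = 0.264600 / 0.411600 × 100 = 64.29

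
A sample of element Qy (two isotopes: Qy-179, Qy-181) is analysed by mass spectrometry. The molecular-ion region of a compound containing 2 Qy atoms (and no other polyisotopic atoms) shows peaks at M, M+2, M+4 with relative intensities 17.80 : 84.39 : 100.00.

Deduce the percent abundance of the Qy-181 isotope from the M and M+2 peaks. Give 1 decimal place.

Let p = fractional abundance of Qy-179. I(M+2)/I(M) = [C(2,1)·p^1·(1−p)] / p^2 = 2·(1−p)/p = 84.39/17.80 = 4.7410
(1−p)/p = 4.7410/2 = 2.3705  ⇒  p = 1/(1 + 2.3705) = 0.2967
Qy-179: 29.7%, Qy-181: 70.3%.

70.3%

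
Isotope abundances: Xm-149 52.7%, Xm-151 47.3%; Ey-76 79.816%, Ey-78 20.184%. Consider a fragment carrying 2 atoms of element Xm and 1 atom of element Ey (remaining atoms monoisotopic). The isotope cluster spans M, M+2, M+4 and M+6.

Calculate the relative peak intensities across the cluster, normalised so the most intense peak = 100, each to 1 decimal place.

Element Xm pattern (n=2): 0.277729 : 0.498542 : 0.223729
Element Ey pattern (n=1): 0.79816 : 0.20184
Convolve the two distributions (both contribute in 2-u steps):
  M: 0.277729×0.79816 = 0.221672
  M+2: 0.277729×0.20184 + 0.498542×0.79816 = 0.453973
  M+4: 0.498542×0.20184 + 0.223729×0.79816 = 0.279197
  M+6: 0.223729×0.20184 = 0.045157
Scale to base peak (0.453973) = 100: 48.8 : 100.0 : 61.5 : 9.9

48.8 : 100.0 : 61.5 : 9.9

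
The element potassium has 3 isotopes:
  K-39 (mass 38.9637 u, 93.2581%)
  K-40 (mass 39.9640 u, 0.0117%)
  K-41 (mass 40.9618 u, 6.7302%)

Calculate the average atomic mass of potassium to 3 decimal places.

The abundance-weighted mean is 0.932581 × 38.9637 + 0.000117 × 39.9640 + 0.067302 × 40.9618
= 36.33681 + 0.00468 + 2.75681 = 39.09830 u

39.098 u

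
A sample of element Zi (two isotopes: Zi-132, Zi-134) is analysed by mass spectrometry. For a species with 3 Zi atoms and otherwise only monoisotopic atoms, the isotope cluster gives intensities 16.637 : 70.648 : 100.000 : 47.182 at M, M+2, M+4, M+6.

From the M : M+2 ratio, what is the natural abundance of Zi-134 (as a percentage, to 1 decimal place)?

58.6%

Let p = fractional abundance of Zi-132. I(M+2)/I(M) = [C(3,1)·p^2·(1−p)] / p^3 = 3·(1−p)/p = 70.648/16.637 = 4.2464
(1−p)/p = 4.2464/3 = 1.4155  ⇒  p = 1/(1 + 1.4155) = 0.4140
Zi-132: 41.4%, Zi-134: 58.6%.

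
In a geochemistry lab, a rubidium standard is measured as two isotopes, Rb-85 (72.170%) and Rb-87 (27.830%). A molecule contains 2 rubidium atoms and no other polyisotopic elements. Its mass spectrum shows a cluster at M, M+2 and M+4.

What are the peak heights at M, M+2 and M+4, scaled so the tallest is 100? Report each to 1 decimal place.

100.0 : 77.1 : 14.9

Each Rb atom is independently Rb-85 (p = 0.72170) or Rb-87 (q = 0.27830); the cluster is the binomial expansion (p + q)^2.
P(M) = 0.72170^2 = 0.520851
P(M+2) = 2 × 0.72170^1 × 0.27830^1 = 0.401698
P(M+4) = 0.27830^2 = 0.077451
The M peak is largest (0.520851); scaling to 100 gives 100.0 : 77.1 : 14.9.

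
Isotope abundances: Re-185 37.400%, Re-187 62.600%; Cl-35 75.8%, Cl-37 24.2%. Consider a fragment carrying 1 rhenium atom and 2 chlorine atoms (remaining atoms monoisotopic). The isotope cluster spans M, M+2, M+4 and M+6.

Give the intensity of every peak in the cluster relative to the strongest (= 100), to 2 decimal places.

Rhenium pattern (n=1): 0.3740 : 0.6260
Chlorine pattern (n=2): 0.574564 : 0.366872 : 0.058564
Convolve the two distributions (both contribute in 2-u steps):
  M: 0.3740×0.574564 = 0.214887
  M+2: 0.3740×0.366872 + 0.6260×0.574564 = 0.496887
  M+4: 0.3740×0.058564 + 0.6260×0.366872 = 0.251565
  M+6: 0.6260×0.058564 = 0.036661
Scale to base peak (0.496887) = 100: 43.25 : 100.00 : 50.63 : 7.38

43.25 : 100.00 : 50.63 : 7.38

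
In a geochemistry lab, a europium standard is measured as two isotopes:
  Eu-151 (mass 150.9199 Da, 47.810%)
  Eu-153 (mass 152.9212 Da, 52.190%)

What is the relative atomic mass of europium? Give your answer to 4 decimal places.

The abundance-weighted mean is 0.47810 × 150.9199 + 0.52190 × 152.9212
= 72.15480 + 79.80957 = 151.96437 Da

151.9644 Da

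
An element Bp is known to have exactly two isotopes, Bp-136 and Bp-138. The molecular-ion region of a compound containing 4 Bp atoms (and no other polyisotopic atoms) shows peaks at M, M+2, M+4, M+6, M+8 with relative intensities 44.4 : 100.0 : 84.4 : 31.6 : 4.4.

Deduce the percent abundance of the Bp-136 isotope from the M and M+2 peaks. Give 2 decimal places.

Let p = fractional abundance of Bp-136. I(M+2)/I(M) = [C(4,1)·p^3·(1−p)] / p^4 = 4·(1−p)/p = 100.0/44.4 = 2.2523
(1−p)/p = 2.2523/4 = 0.5631  ⇒  p = 1/(1 + 0.5631) = 0.6398
Bp-136: 63.98%, Bp-138: 36.02%.

63.98%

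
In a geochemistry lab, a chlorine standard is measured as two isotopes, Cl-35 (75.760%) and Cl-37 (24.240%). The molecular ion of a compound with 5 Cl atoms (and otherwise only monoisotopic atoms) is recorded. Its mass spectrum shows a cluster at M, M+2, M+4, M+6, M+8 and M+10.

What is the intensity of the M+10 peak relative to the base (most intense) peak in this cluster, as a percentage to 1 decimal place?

0.2%

Term probabilities: M 0.2496, M+2 0.3993, M+4 0.2555, M+6 0.0817, M+8 0.0131, M+10 0.0008. Base peak = M+2.
P(M+2) = C(5,1) × 0.75760^4 × 0.24240^1 = 5 × 0.32942751 × 0.2424 = 0.399266 (base)
P(M+10) = C(5,5) × 0.75760^0 × 0.24240^5 = 1 × 1.0000 × 0.00083688 = 0.000837
Relative intensity = 0.000837 / 0.399266 × 100 = 0.2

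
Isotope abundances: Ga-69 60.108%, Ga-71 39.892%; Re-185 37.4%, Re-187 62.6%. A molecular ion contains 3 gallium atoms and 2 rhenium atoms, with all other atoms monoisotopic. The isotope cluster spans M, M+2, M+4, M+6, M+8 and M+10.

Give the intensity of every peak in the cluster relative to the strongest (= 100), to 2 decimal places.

Gallium pattern (n=3): 0.2171685 : 0.432386 : 0.2869625 : 0.063483
Rhenium pattern (n=2): 0.139876 : 0.468248 : 0.391876
Convolve the two distributions (both contribute in 2-u steps):
  M: 0.2171685×0.139876 = 0.030377
  M+2: 0.2171685×0.468248 + 0.432386×0.139876 = 0.162169
  M+4: 0.2171685×0.391876 + 0.432386×0.468248 + 0.2869625×0.139876 = 0.327706
  M+6: 0.432386×0.391876 + 0.2869625×0.468248 + 0.063483×0.139876 = 0.312691
  M+8: 0.2869625×0.391876 + 0.063483×0.468248 = 0.142180
  M+10: 0.063483×0.391876 = 0.024877
Scale to base peak (0.327706) = 100: 9.27 : 49.49 : 100.00 : 95.42 : 43.39 : 7.59

9.27 : 49.49 : 100.00 : 95.42 : 43.39 : 7.59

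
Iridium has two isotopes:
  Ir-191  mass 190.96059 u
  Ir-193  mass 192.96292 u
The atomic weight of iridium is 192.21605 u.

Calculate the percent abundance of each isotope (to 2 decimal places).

Ir-191: 37.30%, Ir-193: 62.70%

Let x be the fractional abundance of Ir-191; then Ir-193 has abundance 1 − x.
190.96059·x + 192.96292·(1 − x) = 192.21605
(190.96059 − 192.96292)·x = 192.21605 − 192.96292
x = -0.74687 / -2.00233 = 0.37300 → 37.30% Ir-191, 62.70% Ir-193.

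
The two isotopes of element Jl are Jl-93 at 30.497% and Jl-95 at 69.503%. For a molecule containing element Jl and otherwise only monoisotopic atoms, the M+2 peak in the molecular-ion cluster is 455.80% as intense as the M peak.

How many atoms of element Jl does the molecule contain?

For n independent Jl atoms, I(M+2)/I(M) = n · (abundance Jl-95) / (abundance Jl-93) = n · 0.69503/0.30497.
n = 4.5580 × 0.30497/0.69503 = 2.00 ≈ 2

2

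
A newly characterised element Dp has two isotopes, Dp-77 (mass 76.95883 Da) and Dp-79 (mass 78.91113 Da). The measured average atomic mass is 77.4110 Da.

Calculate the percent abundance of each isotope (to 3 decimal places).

With x = fraction of Dp-77 (so Dp-79 is 1 − x):
76.95883·x + 78.91113·(1 − x) = 77.4110
(76.95883 − 78.91113)·x = 77.4110 − 78.91113
x = -1.50013 / -1.95230 = 0.76839 → 76.839% Dp-77, 23.161% Dp-79.

Dp-77: 76.839%, Dp-79: 23.161%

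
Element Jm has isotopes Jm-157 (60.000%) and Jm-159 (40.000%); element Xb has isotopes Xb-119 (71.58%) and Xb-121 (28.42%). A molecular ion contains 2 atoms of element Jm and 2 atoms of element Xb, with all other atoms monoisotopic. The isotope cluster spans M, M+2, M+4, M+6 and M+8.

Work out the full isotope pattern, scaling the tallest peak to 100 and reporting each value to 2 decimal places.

47.01 : 100.00 : 78.07 : 26.47 : 3.29

Element Jm pattern (n=2): 0.3600 : 0.4800 : 0.1600
Element Xb pattern (n=2): 0.51236964 : 0.40686072 : 0.08076964
Convolve the two distributions (both contribute in 2-u steps):
  M: 0.3600×0.51236964 = 0.184453
  M+2: 0.3600×0.40686072 + 0.4800×0.51236964 = 0.392407
  M+4: 0.3600×0.08076964 + 0.4800×0.40686072 + 0.1600×0.51236964 = 0.306349
  M+6: 0.4800×0.08076964 + 0.1600×0.40686072 = 0.103867
  M+8: 0.1600×0.08076964 = 0.012923
Scale to base peak (0.392407) = 100: 47.01 : 100.00 : 78.07 : 26.47 : 3.29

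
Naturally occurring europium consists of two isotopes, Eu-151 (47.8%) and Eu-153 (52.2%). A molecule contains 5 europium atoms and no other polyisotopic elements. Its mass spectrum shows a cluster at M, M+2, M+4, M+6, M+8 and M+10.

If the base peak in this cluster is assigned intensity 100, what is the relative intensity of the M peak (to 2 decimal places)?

Binomial terms of (0.478 + 0.522)^5: M 0.0250, M+2 0.1363, M+4 0.2976, M+6 0.3250, M+8 0.1775, M+10 0.0388 → M+6 is the base peak.
P(M+6) = C(5,3) × 0.478^2 × 0.522^3 = 10 × 0.228484 × 0.14223665 = 0.324988 (base)
P(M) = C(5,0) × 0.478^5 × 0.522^0 = 1 × 0.02495396 × 1.0000 = 0.024954
Relative intensity = 0.024954 / 0.324988 × 100 = 7.68

7.68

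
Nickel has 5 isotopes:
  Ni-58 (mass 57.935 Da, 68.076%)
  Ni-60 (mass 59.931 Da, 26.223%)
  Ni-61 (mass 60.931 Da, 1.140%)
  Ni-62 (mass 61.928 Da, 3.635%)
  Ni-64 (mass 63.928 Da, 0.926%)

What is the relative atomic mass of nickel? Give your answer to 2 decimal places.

Average mass = Σ (abundance × isotope mass) = 0.68076 × 57.935 + 0.26223 × 59.931 + 0.01140 × 60.931 + 0.03635 × 61.928 + 0.00926 × 63.928
= 39.4398 + 15.7157 + 0.6946 + 2.2511 + 0.5920 = 58.6932 Da

58.69 Da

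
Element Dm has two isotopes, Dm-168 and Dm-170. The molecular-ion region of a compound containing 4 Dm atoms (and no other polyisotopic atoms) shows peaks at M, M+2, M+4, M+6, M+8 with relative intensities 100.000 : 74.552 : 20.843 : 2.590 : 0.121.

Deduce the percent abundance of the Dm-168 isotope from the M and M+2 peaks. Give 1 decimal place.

Let p = fractional abundance of Dm-168. I(M+2)/I(M) = [C(4,1)·p^3·(1−p)] / p^4 = 4·(1−p)/p = 74.552/100.000 = 0.7455
(1−p)/p = 0.7455/4 = 0.1864  ⇒  p = 1/(1 + 0.1864) = 0.8429
Dm-168: 84.3%, Dm-170: 15.7%.

84.3%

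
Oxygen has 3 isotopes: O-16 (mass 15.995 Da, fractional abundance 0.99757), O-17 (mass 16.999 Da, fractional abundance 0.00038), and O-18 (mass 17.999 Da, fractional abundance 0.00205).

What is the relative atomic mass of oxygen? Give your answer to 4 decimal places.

Average mass = Σ (abundance × isotope mass) = 0.99757 × 15.995 + 0.00038 × 16.999 + 0.00205 × 17.999
= 15.95613 + 0.00646 + 0.03690 = 15.99949 Da

15.9995 Da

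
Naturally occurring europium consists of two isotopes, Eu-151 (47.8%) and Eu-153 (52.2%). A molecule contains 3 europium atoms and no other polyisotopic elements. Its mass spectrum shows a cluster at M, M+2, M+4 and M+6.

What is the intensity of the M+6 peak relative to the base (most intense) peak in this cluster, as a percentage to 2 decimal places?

36.40%

(0.478 + 0.522)^3 gives M 0.1092, M+2 0.3578, M+4 0.3907, M+6 0.1422; the largest is M+4.
P(M+4) = C(3,2) × 0.478^1 × 0.522^2 = 3 × 0.4780 × 0.272484 = 0.390742 (base)
P(M+6) = C(3,3) × 0.478^0 × 0.522^3 = 1 × 1.0000 × 0.14223665 = 0.142237
Relative intensity = 0.142237 / 0.390742 × 100 = 36.40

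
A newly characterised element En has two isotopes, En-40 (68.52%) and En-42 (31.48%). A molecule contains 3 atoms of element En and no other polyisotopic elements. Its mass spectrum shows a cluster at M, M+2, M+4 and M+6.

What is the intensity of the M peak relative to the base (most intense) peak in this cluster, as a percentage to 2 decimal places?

Term probabilities: M 0.3217, M+2 0.4434, M+4 0.2037, M+6 0.0312. Base peak = M+2.
P(M+2) = C(3,1) × 0.6852^2 × 0.3148^1 = 3 × 0.46949904 × 0.3148 = 0.443395 (base)
P(M) = C(3,0) × 0.6852^3 × 0.3148^0 = 1 × 0.32170074 × 1.0000 = 0.321701
Relative intensity = 0.321701 / 0.443395 × 100 = 72.55

72.55%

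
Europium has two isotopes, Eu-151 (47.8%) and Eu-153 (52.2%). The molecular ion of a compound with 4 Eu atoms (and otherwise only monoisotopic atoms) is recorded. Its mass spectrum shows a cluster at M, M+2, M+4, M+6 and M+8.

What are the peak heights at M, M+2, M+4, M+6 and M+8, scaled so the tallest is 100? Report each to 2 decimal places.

Each Eu atom is independently Eu-151 (p = 0.478) or Eu-153 (q = 0.522); the cluster is the binomial expansion (p + q)^4.
P(M) = 0.478^4 = 0.052205
P(M+2) = 4 × 0.478^3 × 0.522^1 = 0.228042
P(M+4) = 6 × 0.478^2 × 0.522^2 = 0.373549
P(M+6) = 4 × 0.478^1 × 0.522^3 = 0.271956
P(M+8) = 0.522^4 = 0.074248
The M+4 peak is largest (0.373549); scaling to 100 gives 13.98 : 61.05 : 100.00 : 72.80 : 19.88.

13.98 : 61.05 : 100.00 : 72.80 : 19.88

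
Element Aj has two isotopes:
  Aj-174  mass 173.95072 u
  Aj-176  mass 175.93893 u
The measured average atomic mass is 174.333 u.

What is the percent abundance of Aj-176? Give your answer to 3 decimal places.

19.227%

Let x be the fractional abundance of Aj-174; then Aj-176 has abundance 1 − x.
173.95072·x + 175.93893·(1 − x) = 174.333
(173.95072 − 175.93893)·x = 174.333 − 175.93893
x = -1.60593 / -1.98821 = 0.80773 → 80.773% Aj-174, 19.227% Aj-176.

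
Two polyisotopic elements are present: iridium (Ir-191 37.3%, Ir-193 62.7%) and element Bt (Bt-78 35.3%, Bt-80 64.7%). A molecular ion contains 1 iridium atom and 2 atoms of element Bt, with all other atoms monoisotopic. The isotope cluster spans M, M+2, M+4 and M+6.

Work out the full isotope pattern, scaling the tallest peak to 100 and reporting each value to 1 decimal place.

10.5 : 56.2 : 100.0 : 59.3

Iridium pattern (n=1): 0.3730 : 0.6270
Element Bt pattern (n=2): 0.124609 : 0.456782 : 0.418609
Convolve the two distributions (both contribute in 2-u steps):
  M: 0.3730×0.124609 = 0.046479
  M+2: 0.3730×0.456782 + 0.6270×0.124609 = 0.248510
  M+4: 0.3730×0.418609 + 0.6270×0.456782 = 0.442543
  M+6: 0.6270×0.418609 = 0.262468
Scale to base peak (0.442543) = 100: 10.5 : 56.2 : 100.0 : 59.3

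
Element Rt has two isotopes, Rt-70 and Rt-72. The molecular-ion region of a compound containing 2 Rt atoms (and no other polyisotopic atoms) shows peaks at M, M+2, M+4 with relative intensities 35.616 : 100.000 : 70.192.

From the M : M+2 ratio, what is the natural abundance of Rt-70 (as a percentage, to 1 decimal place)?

If p is the fraction of Rt that is Rt-70, then I(M+2)/I(M) = [C(2,1)·p^1·(1−p)] / p^2 = 2·(1−p)/p = 100.000/35.616 = 2.8077
(1−p)/p = 2.8077/2 = 1.4039  ⇒  p = 1/(1 + 1.4039) = 0.4160
Rt-70: 41.6%, Rt-72: 58.4%.

41.6%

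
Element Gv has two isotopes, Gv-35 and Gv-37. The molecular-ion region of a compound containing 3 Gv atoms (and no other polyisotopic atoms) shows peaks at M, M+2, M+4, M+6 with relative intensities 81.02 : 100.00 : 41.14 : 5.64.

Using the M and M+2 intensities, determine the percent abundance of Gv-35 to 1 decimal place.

70.9%

Let p = fractional abundance of Gv-35. I(M+2)/I(M) = [C(3,1)·p^2·(1−p)] / p^3 = 3·(1−p)/p = 100.00/81.02 = 1.2343
(1−p)/p = 1.2343/3 = 0.4114  ⇒  p = 1/(1 + 0.4114) = 0.7085
Gv-35: 70.9%, Gv-37: 29.1%.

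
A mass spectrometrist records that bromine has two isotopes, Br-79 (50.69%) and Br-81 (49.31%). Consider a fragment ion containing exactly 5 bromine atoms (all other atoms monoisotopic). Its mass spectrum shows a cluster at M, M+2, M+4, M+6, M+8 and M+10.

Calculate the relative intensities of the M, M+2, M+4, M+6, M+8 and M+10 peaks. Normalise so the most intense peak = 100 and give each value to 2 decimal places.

10.57 : 51.40 : 100.00 : 97.28 : 47.31 : 9.21

Expanding (0.5069 + 0.4931)^5:
P(M) = 0.5069^5 = 0.033467
P(M+2) = 5 × 0.5069^4 × 0.4931^1 = 0.162777
P(M+4) = 10 × 0.5069^3 × 0.4931^2 = 0.316692
P(M+6) = 10 × 0.5069^2 × 0.4931^3 = 0.308070
P(M+8) = 5 × 0.5069^1 × 0.4931^4 = 0.149842
P(M+10) = 0.4931^5 = 0.029152
The M+4 peak is largest (0.316692); scaling to 100 gives 10.57 : 51.40 : 100.00 : 97.28 : 47.31 : 9.21.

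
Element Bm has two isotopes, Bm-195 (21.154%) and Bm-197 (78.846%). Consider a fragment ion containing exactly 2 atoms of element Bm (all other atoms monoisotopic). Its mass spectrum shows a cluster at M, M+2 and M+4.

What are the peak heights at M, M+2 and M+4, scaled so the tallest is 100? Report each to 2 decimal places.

7.20 : 53.66 : 100.00

Each Bm atom is independently Bm-195 (p = 0.21154) or Bm-197 (q = 0.78846); the cluster is the binomial expansion (p + q)^2.
P(M) = 0.21154^2 = 0.044749
P(M+2) = 2 × 0.21154^1 × 0.78846^1 = 0.333582
P(M+4) = 0.78846^2 = 0.621669
The M+4 peak is largest (0.621669); scaling to 100 gives 7.20 : 53.66 : 100.00.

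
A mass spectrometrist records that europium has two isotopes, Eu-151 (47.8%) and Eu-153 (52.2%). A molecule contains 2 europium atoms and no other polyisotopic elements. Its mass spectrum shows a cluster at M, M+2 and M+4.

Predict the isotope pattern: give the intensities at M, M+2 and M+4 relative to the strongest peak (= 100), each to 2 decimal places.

The 2 Eu atoms are independent, so intensities follow the terms of (0.478 + 0.522)^2.
P(M) = 0.478^2 = 0.228484
P(M+2) = 2 × 0.478^1 × 0.522^1 = 0.499032
P(M+4) = 0.522^2 = 0.272484
The M+2 peak is largest (0.499032); scaling to 100 gives 45.79 : 100.00 : 54.60.

45.79 : 100.00 : 54.60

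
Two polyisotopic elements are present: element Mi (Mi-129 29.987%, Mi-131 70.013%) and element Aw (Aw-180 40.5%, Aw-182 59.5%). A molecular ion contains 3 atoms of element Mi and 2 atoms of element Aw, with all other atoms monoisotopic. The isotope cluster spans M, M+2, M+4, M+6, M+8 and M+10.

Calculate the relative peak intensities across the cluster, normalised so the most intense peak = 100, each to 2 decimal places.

Element Mi pattern (n=3): 0.02696492 : 0.18887131 : 0.44097264 : 0.34319114
Element Aw pattern (n=2): 0.164025 : 0.48195 : 0.354025
Convolve the two distributions (both contribute in 2-u steps):
  M: 0.02696492×0.164025 = 0.004423
  M+2: 0.02696492×0.48195 + 0.18887131×0.164025 = 0.043975
  M+4: 0.02696492×0.354025 + 0.18887131×0.48195 + 0.44097264×0.164025 = 0.172903
  M+6: 0.18887131×0.354025 + 0.44097264×0.48195 + 0.34319114×0.164025 = 0.335684
  M+8: 0.44097264×0.354025 + 0.34319114×0.48195 = 0.321516
  M+10: 0.34319114×0.354025 = 0.121498
Scale to base peak (0.335684) = 100: 1.32 : 13.10 : 51.51 : 100.00 : 95.78 : 36.19

1.32 : 13.10 : 51.51 : 100.00 : 95.78 : 36.19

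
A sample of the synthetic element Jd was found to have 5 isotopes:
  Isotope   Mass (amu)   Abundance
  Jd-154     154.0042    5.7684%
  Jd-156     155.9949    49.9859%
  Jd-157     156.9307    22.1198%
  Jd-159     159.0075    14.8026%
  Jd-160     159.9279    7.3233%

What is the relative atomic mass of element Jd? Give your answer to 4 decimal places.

156.8210 amu

Weight each isotope mass by its fractional abundance: 0.057684 × 154.0042 + 0.499859 × 155.9949 + 0.221198 × 156.9307 + 0.148026 × 159.0075 + 0.073233 × 159.9279
= 8.88358 + 77.97545 + 34.71276 + 23.53724 + 11.71200 = 156.82103 amu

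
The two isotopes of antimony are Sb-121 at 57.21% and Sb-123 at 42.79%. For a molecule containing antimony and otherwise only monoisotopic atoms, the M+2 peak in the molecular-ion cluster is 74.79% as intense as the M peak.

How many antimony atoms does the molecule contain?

1

The M+2/M ratio from n Sb atoms is n · q/p = n · 0.4279/0.5721.
n = 0.7479 × 0.5721/0.4279 = 1.00 ≈ 1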